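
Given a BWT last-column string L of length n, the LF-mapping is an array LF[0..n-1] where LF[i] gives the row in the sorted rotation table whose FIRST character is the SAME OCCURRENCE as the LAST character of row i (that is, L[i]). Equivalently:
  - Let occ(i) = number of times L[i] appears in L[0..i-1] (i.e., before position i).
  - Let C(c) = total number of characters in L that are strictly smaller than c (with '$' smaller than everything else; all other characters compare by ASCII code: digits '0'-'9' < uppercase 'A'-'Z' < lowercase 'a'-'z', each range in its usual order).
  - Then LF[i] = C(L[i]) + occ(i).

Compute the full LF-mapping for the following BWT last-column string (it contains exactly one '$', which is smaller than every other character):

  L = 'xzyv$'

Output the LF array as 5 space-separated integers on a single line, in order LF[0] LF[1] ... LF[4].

Answer: 2 4 3 1 0

Derivation:
Char counts: '$':1, 'v':1, 'x':1, 'y':1, 'z':1
C (first-col start): C('$')=0, C('v')=1, C('x')=2, C('y')=3, C('z')=4
L[0]='x': occ=0, LF[0]=C('x')+0=2+0=2
L[1]='z': occ=0, LF[1]=C('z')+0=4+0=4
L[2]='y': occ=0, LF[2]=C('y')+0=3+0=3
L[3]='v': occ=0, LF[3]=C('v')+0=1+0=1
L[4]='$': occ=0, LF[4]=C('$')+0=0+0=0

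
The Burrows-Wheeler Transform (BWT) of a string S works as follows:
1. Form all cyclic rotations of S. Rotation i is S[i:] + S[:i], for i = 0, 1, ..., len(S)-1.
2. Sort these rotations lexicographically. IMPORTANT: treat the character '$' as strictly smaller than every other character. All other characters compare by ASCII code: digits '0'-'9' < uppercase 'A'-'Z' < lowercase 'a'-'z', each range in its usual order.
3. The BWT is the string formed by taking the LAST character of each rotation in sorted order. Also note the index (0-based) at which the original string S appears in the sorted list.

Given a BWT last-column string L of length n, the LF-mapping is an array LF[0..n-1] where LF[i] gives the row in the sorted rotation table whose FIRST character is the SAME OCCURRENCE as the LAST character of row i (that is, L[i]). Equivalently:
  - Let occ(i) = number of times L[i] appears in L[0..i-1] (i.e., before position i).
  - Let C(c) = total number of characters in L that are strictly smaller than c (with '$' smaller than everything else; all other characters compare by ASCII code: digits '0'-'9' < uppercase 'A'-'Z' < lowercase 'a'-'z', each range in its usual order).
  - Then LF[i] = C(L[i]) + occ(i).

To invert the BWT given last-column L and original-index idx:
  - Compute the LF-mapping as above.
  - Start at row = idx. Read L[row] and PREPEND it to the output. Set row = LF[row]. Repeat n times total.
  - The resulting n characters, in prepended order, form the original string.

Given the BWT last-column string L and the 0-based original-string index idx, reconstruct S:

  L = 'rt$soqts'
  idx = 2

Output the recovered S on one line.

LF mapping: 3 6 0 4 1 2 7 5
Walk LF starting at row 2, prepending L[row]:
  step 1: row=2, L[2]='$', prepend. Next row=LF[2]=0
  step 2: row=0, L[0]='r', prepend. Next row=LF[0]=3
  step 3: row=3, L[3]='s', prepend. Next row=LF[3]=4
  step 4: row=4, L[4]='o', prepend. Next row=LF[4]=1
  step 5: row=1, L[1]='t', prepend. Next row=LF[1]=6
  step 6: row=6, L[6]='t', prepend. Next row=LF[6]=7
  step 7: row=7, L[7]='s', prepend. Next row=LF[7]=5
  step 8: row=5, L[5]='q', prepend. Next row=LF[5]=2
Reversed output: qsttosr$

Answer: qsttosr$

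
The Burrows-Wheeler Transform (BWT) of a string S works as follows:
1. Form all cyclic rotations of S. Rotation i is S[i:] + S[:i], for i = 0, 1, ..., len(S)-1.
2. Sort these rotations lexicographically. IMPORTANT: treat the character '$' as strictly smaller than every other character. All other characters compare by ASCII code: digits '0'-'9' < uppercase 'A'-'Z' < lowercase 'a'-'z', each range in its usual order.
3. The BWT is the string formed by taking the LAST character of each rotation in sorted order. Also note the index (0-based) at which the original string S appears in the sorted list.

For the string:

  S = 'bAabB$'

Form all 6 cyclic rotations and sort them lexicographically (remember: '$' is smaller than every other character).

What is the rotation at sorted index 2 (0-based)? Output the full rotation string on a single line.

All 6 rotations (rotation i = S[i:]+S[:i]):
  rot[0] = bAabB$
  rot[1] = AabB$b
  rot[2] = abB$bA
  rot[3] = bB$bAa
  rot[4] = B$bAab
  rot[5] = $bAabB
Sorted (with $ < everything):
  sorted[0] = $bAabB
  sorted[1] = AabB$b
  sorted[2] = B$bAab
  sorted[3] = abB$bA
  sorted[4] = bAabB$
  sorted[5] = bB$bAa
sorted[2] = B$bAab

Answer: B$bAab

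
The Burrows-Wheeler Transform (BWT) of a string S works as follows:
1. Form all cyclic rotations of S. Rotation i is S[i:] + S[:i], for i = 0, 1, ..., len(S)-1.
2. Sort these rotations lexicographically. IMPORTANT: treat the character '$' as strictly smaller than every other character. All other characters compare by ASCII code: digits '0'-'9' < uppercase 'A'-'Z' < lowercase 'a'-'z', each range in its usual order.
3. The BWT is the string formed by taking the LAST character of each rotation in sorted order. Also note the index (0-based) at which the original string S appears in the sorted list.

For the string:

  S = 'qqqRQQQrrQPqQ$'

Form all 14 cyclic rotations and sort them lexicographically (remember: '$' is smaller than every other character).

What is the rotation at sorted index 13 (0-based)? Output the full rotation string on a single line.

All 14 rotations (rotation i = S[i:]+S[:i]):
  rot[0] = qqqRQQQrrQPqQ$
  rot[1] = qqRQQQrrQPqQ$q
  rot[2] = qRQQQrrQPqQ$qq
  rot[3] = RQQQrrQPqQ$qqq
  rot[4] = QQQrrQPqQ$qqqR
  rot[5] = QQrrQPqQ$qqqRQ
  rot[6] = QrrQPqQ$qqqRQQ
  rot[7] = rrQPqQ$qqqRQQQ
  rot[8] = rQPqQ$qqqRQQQr
  rot[9] = QPqQ$qqqRQQQrr
  rot[10] = PqQ$qqqRQQQrrQ
  rot[11] = qQ$qqqRQQQrrQP
  rot[12] = Q$qqqRQQQrrQPq
  rot[13] = $qqqRQQQrrQPqQ
Sorted (with $ < everything):
  sorted[0] = $qqqRQQQrrQPqQ
  sorted[1] = PqQ$qqqRQQQrrQ
  sorted[2] = Q$qqqRQQQrrQPq
  sorted[3] = QPqQ$qqqRQQQrr
  sorted[4] = QQQrrQPqQ$qqqR
  sorted[5] = QQrrQPqQ$qqqRQ
  sorted[6] = QrrQPqQ$qqqRQQ
  sorted[7] = RQQQrrQPqQ$qqq
  sorted[8] = qQ$qqqRQQQrrQP
  sorted[9] = qRQQQrrQPqQ$qq
  sorted[10] = qqRQQQrrQPqQ$q
  sorted[11] = qqqRQQQrrQPqQ$
  sorted[12] = rQPqQ$qqqRQQQr
  sorted[13] = rrQPqQ$qqqRQQQ
sorted[13] = rrQPqQ$qqqRQQQ

Answer: rrQPqQ$qqqRQQQ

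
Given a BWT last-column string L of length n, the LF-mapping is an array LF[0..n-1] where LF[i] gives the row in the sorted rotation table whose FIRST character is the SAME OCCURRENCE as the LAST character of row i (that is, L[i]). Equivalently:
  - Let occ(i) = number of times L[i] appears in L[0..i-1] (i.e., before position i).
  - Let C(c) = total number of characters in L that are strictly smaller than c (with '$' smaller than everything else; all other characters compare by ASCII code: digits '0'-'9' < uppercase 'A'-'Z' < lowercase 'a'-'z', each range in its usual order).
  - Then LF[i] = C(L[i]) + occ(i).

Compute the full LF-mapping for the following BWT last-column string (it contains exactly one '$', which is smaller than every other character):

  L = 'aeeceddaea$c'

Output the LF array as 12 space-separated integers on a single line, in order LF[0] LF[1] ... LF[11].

Answer: 1 8 9 4 10 6 7 2 11 3 0 5

Derivation:
Char counts: '$':1, 'a':3, 'c':2, 'd':2, 'e':4
C (first-col start): C('$')=0, C('a')=1, C('c')=4, C('d')=6, C('e')=8
L[0]='a': occ=0, LF[0]=C('a')+0=1+0=1
L[1]='e': occ=0, LF[1]=C('e')+0=8+0=8
L[2]='e': occ=1, LF[2]=C('e')+1=8+1=9
L[3]='c': occ=0, LF[3]=C('c')+0=4+0=4
L[4]='e': occ=2, LF[4]=C('e')+2=8+2=10
L[5]='d': occ=0, LF[5]=C('d')+0=6+0=6
L[6]='d': occ=1, LF[6]=C('d')+1=6+1=7
L[7]='a': occ=1, LF[7]=C('a')+1=1+1=2
L[8]='e': occ=3, LF[8]=C('e')+3=8+3=11
L[9]='a': occ=2, LF[9]=C('a')+2=1+2=3
L[10]='$': occ=0, LF[10]=C('$')+0=0+0=0
L[11]='c': occ=1, LF[11]=C('c')+1=4+1=5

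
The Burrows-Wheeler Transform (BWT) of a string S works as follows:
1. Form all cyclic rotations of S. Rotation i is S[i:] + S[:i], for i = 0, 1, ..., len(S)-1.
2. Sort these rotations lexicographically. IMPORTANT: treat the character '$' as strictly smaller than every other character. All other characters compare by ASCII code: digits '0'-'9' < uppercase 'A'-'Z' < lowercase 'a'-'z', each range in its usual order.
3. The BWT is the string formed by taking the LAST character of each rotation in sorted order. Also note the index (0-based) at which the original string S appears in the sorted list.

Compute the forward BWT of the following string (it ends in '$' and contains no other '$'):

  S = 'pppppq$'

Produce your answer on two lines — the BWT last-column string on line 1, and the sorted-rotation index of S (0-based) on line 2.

All 7 rotations (rotation i = S[i:]+S[:i]):
  rot[0] = pppppq$
  rot[1] = ppppq$p
  rot[2] = pppq$pp
  rot[3] = ppq$ppp
  rot[4] = pq$pppp
  rot[5] = q$ppppp
  rot[6] = $pppppq
Sorted (with $ < everything):
  sorted[0] = $pppppq  (last char: 'q')
  sorted[1] = pppppq$  (last char: '$')
  sorted[2] = ppppq$p  (last char: 'p')
  sorted[3] = pppq$pp  (last char: 'p')
  sorted[4] = ppq$ppp  (last char: 'p')
  sorted[5] = pq$pppp  (last char: 'p')
  sorted[6] = q$ppppp  (last char: 'p')
Last column: q$ppppp
Original string S is at sorted index 1

Answer: q$ppppp
1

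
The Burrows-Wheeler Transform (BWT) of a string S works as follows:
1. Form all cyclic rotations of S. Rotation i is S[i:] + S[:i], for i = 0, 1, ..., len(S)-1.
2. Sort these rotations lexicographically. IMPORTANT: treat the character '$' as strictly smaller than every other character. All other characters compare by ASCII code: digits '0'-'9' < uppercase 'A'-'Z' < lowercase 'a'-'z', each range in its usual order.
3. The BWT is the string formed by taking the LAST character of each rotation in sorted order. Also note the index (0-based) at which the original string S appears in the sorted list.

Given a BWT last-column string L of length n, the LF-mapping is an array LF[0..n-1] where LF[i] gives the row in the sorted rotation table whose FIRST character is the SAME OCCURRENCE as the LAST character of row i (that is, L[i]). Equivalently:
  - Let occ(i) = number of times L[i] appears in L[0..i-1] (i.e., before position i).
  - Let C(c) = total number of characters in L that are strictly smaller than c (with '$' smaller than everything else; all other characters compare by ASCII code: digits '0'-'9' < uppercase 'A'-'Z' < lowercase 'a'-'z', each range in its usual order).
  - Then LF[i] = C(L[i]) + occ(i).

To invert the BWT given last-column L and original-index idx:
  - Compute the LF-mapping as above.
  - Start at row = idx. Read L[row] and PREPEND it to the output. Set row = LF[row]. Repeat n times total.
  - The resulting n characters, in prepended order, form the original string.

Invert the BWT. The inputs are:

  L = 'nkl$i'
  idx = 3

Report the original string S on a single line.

Answer: lkin$

Derivation:
LF mapping: 4 2 3 0 1
Walk LF starting at row 3, prepending L[row]:
  step 1: row=3, L[3]='$', prepend. Next row=LF[3]=0
  step 2: row=0, L[0]='n', prepend. Next row=LF[0]=4
  step 3: row=4, L[4]='i', prepend. Next row=LF[4]=1
  step 4: row=1, L[1]='k', prepend. Next row=LF[1]=2
  step 5: row=2, L[2]='l', prepend. Next row=LF[2]=3
Reversed output: lkin$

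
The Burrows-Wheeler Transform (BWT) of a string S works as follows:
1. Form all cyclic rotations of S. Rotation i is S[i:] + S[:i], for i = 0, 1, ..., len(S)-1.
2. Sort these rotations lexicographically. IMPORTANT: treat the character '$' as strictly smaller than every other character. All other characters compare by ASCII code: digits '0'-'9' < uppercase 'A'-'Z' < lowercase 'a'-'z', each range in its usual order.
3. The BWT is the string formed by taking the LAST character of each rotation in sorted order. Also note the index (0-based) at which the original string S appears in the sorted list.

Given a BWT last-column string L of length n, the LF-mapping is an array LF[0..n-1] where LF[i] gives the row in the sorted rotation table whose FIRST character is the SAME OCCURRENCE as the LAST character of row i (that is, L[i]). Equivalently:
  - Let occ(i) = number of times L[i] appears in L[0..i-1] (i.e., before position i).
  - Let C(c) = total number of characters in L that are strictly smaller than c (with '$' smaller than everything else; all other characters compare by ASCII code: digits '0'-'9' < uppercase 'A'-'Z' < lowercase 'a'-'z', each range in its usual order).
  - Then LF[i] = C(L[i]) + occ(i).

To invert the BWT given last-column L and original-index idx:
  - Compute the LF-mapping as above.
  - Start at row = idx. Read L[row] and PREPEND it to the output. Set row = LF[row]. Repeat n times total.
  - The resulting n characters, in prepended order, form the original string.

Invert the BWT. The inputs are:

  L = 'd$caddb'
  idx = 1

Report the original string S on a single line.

Answer: acbddd$

Derivation:
LF mapping: 4 0 3 1 5 6 2
Walk LF starting at row 1, prepending L[row]:
  step 1: row=1, L[1]='$', prepend. Next row=LF[1]=0
  step 2: row=0, L[0]='d', prepend. Next row=LF[0]=4
  step 3: row=4, L[4]='d', prepend. Next row=LF[4]=5
  step 4: row=5, L[5]='d', prepend. Next row=LF[5]=6
  step 5: row=6, L[6]='b', prepend. Next row=LF[6]=2
  step 6: row=2, L[2]='c', prepend. Next row=LF[2]=3
  step 7: row=3, L[3]='a', prepend. Next row=LF[3]=1
Reversed output: acbddd$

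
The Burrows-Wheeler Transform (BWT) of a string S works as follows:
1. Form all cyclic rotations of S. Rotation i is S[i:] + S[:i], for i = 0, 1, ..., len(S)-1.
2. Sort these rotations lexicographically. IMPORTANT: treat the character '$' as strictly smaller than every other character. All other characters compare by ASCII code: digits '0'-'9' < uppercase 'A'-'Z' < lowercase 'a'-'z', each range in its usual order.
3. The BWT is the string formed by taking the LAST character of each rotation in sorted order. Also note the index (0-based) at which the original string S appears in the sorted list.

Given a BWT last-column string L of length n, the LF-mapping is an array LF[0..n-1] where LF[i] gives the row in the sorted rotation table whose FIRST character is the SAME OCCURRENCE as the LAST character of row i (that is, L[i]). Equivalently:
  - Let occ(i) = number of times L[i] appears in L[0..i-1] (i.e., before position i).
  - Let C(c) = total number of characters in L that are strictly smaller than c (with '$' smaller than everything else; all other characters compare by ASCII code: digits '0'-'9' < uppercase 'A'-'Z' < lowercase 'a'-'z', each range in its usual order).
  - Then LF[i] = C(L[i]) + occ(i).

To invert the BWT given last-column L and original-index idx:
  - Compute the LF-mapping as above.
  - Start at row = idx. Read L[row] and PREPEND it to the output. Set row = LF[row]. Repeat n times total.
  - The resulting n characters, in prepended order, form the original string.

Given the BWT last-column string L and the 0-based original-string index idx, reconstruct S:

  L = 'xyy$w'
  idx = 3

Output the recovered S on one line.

Answer: ywyx$

Derivation:
LF mapping: 2 3 4 0 1
Walk LF starting at row 3, prepending L[row]:
  step 1: row=3, L[3]='$', prepend. Next row=LF[3]=0
  step 2: row=0, L[0]='x', prepend. Next row=LF[0]=2
  step 3: row=2, L[2]='y', prepend. Next row=LF[2]=4
  step 4: row=4, L[4]='w', prepend. Next row=LF[4]=1
  step 5: row=1, L[1]='y', prepend. Next row=LF[1]=3
Reversed output: ywyx$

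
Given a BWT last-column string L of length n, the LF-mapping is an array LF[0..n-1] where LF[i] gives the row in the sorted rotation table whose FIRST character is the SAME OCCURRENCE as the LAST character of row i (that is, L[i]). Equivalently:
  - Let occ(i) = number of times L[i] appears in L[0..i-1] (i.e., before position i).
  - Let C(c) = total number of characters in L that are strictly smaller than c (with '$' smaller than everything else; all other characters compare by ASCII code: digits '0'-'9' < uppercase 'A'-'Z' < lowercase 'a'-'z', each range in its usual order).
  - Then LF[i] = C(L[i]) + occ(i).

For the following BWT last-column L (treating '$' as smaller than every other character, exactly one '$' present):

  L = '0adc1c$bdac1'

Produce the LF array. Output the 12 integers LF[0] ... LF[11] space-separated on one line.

Answer: 1 4 10 7 2 8 0 6 11 5 9 3

Derivation:
Char counts: '$':1, '0':1, '1':2, 'a':2, 'b':1, 'c':3, 'd':2
C (first-col start): C('$')=0, C('0')=1, C('1')=2, C('a')=4, C('b')=6, C('c')=7, C('d')=10
L[0]='0': occ=0, LF[0]=C('0')+0=1+0=1
L[1]='a': occ=0, LF[1]=C('a')+0=4+0=4
L[2]='d': occ=0, LF[2]=C('d')+0=10+0=10
L[3]='c': occ=0, LF[3]=C('c')+0=7+0=7
L[4]='1': occ=0, LF[4]=C('1')+0=2+0=2
L[5]='c': occ=1, LF[5]=C('c')+1=7+1=8
L[6]='$': occ=0, LF[6]=C('$')+0=0+0=0
L[7]='b': occ=0, LF[7]=C('b')+0=6+0=6
L[8]='d': occ=1, LF[8]=C('d')+1=10+1=11
L[9]='a': occ=1, LF[9]=C('a')+1=4+1=5
L[10]='c': occ=2, LF[10]=C('c')+2=7+2=9
L[11]='1': occ=1, LF[11]=C('1')+1=2+1=3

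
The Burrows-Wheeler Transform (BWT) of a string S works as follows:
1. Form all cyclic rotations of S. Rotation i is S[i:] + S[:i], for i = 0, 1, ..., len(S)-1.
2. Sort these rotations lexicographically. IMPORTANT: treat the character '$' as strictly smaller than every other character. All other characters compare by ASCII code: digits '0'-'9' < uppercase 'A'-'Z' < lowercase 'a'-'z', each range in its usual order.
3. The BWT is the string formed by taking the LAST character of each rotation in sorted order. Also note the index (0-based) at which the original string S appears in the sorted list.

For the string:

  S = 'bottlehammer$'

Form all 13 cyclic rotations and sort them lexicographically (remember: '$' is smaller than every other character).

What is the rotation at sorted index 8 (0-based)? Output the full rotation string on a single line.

Answer: mmer$bottleha

Derivation:
All 13 rotations (rotation i = S[i:]+S[:i]):
  rot[0] = bottlehammer$
  rot[1] = ottlehammer$b
  rot[2] = ttlehammer$bo
  rot[3] = tlehammer$bot
  rot[4] = lehammer$bott
  rot[5] = ehammer$bottl
  rot[6] = hammer$bottle
  rot[7] = ammer$bottleh
  rot[8] = mmer$bottleha
  rot[9] = mer$bottleham
  rot[10] = er$bottlehamm
  rot[11] = r$bottlehamme
  rot[12] = $bottlehammer
Sorted (with $ < everything):
  sorted[0] = $bottlehammer
  sorted[1] = ammer$bottleh
  sorted[2] = bottlehammer$
  sorted[3] = ehammer$bottl
  sorted[4] = er$bottlehamm
  sorted[5] = hammer$bottle
  sorted[6] = lehammer$bott
  sorted[7] = mer$bottleham
  sorted[8] = mmer$bottleha
  sorted[9] = ottlehammer$b
  sorted[10] = r$bottlehamme
  sorted[11] = tlehammer$bot
  sorted[12] = ttlehammer$bo
sorted[8] = mmer$bottleha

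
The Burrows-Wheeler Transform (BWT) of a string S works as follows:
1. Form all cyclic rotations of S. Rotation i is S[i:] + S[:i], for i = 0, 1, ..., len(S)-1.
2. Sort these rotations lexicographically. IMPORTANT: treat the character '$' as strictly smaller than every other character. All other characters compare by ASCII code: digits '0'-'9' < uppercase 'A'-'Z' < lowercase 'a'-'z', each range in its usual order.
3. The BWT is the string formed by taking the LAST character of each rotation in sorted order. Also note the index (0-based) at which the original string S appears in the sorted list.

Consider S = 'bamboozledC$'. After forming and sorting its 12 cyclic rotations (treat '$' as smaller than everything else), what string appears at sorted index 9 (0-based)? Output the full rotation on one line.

All 12 rotations (rotation i = S[i:]+S[:i]):
  rot[0] = bamboozledC$
  rot[1] = amboozledC$b
  rot[2] = mboozledC$ba
  rot[3] = boozledC$bam
  rot[4] = oozledC$bamb
  rot[5] = ozledC$bambo
  rot[6] = zledC$bamboo
  rot[7] = ledC$bambooz
  rot[8] = edC$bamboozl
  rot[9] = dC$bamboozle
  rot[10] = C$bamboozled
  rot[11] = $bamboozledC
Sorted (with $ < everything):
  sorted[0] = $bamboozledC
  sorted[1] = C$bamboozled
  sorted[2] = amboozledC$b
  sorted[3] = bamboozledC$
  sorted[4] = boozledC$bam
  sorted[5] = dC$bamboozle
  sorted[6] = edC$bamboozl
  sorted[7] = ledC$bambooz
  sorted[8] = mboozledC$ba
  sorted[9] = oozledC$bamb
  sorted[10] = ozledC$bambo
  sorted[11] = zledC$bamboo
sorted[9] = oozledC$bamb

Answer: oozledC$bamb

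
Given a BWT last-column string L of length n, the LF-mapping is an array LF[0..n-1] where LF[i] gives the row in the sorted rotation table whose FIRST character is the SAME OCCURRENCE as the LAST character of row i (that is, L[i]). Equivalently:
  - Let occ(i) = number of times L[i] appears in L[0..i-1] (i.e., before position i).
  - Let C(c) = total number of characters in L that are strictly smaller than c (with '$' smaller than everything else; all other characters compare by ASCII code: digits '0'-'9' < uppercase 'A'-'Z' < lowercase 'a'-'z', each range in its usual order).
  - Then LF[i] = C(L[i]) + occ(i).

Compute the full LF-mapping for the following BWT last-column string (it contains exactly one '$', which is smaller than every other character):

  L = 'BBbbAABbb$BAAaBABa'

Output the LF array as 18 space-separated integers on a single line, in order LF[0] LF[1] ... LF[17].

Char counts: '$':1, 'A':5, 'B':6, 'a':2, 'b':4
C (first-col start): C('$')=0, C('A')=1, C('B')=6, C('a')=12, C('b')=14
L[0]='B': occ=0, LF[0]=C('B')+0=6+0=6
L[1]='B': occ=1, LF[1]=C('B')+1=6+1=7
L[2]='b': occ=0, LF[2]=C('b')+0=14+0=14
L[3]='b': occ=1, LF[3]=C('b')+1=14+1=15
L[4]='A': occ=0, LF[4]=C('A')+0=1+0=1
L[5]='A': occ=1, LF[5]=C('A')+1=1+1=2
L[6]='B': occ=2, LF[6]=C('B')+2=6+2=8
L[7]='b': occ=2, LF[7]=C('b')+2=14+2=16
L[8]='b': occ=3, LF[8]=C('b')+3=14+3=17
L[9]='$': occ=0, LF[9]=C('$')+0=0+0=0
L[10]='B': occ=3, LF[10]=C('B')+3=6+3=9
L[11]='A': occ=2, LF[11]=C('A')+2=1+2=3
L[12]='A': occ=3, LF[12]=C('A')+3=1+3=4
L[13]='a': occ=0, LF[13]=C('a')+0=12+0=12
L[14]='B': occ=4, LF[14]=C('B')+4=6+4=10
L[15]='A': occ=4, LF[15]=C('A')+4=1+4=5
L[16]='B': occ=5, LF[16]=C('B')+5=6+5=11
L[17]='a': occ=1, LF[17]=C('a')+1=12+1=13

Answer: 6 7 14 15 1 2 8 16 17 0 9 3 4 12 10 5 11 13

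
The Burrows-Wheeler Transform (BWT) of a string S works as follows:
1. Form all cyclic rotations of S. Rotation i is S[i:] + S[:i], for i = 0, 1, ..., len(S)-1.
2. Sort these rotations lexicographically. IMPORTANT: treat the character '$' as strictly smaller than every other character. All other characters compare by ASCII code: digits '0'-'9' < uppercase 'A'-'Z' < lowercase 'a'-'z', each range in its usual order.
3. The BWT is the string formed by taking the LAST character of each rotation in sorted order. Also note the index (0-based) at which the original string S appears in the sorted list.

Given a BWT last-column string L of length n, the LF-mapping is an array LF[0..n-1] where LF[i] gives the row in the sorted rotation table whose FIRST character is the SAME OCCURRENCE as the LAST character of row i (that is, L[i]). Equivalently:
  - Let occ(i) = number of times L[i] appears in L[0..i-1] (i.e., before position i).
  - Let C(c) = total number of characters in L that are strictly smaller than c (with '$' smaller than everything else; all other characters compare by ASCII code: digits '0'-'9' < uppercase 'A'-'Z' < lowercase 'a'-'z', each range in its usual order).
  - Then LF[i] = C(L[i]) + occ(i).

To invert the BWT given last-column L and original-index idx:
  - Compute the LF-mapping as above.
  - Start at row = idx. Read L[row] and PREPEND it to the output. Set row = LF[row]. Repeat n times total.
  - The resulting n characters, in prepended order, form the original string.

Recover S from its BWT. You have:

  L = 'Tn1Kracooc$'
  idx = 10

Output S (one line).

LF mapping: 3 7 1 2 10 4 5 8 9 6 0
Walk LF starting at row 10, prepending L[row]:
  step 1: row=10, L[10]='$', prepend. Next row=LF[10]=0
  step 2: row=0, L[0]='T', prepend. Next row=LF[0]=3
  step 3: row=3, L[3]='K', prepend. Next row=LF[3]=2
  step 4: row=2, L[2]='1', prepend. Next row=LF[2]=1
  step 5: row=1, L[1]='n', prepend. Next row=LF[1]=7
  step 6: row=7, L[7]='o', prepend. Next row=LF[7]=8
  step 7: row=8, L[8]='o', prepend. Next row=LF[8]=9
  step 8: row=9, L[9]='c', prepend. Next row=LF[9]=6
  step 9: row=6, L[6]='c', prepend. Next row=LF[6]=5
  step 10: row=5, L[5]='a', prepend. Next row=LF[5]=4
  step 11: row=4, L[4]='r', prepend. Next row=LF[4]=10
Reversed output: raccoon1KT$

Answer: raccoon1KT$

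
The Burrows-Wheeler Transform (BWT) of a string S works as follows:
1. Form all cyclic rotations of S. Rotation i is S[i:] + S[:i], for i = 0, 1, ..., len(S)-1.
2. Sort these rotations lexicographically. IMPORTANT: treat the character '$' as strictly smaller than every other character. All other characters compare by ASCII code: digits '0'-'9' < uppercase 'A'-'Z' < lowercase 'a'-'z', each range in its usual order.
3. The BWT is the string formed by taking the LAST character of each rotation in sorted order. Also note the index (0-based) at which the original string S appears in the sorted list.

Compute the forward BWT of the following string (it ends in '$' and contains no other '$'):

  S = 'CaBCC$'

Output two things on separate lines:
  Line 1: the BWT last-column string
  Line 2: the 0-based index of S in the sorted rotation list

Answer: CaCB$C
4

Derivation:
All 6 rotations (rotation i = S[i:]+S[:i]):
  rot[0] = CaBCC$
  rot[1] = aBCC$C
  rot[2] = BCC$Ca
  rot[3] = CC$CaB
  rot[4] = C$CaBC
  rot[5] = $CaBCC
Sorted (with $ < everything):
  sorted[0] = $CaBCC  (last char: 'C')
  sorted[1] = BCC$Ca  (last char: 'a')
  sorted[2] = C$CaBC  (last char: 'C')
  sorted[3] = CC$CaB  (last char: 'B')
  sorted[4] = CaBCC$  (last char: '$')
  sorted[5] = aBCC$C  (last char: 'C')
Last column: CaCB$C
Original string S is at sorted index 4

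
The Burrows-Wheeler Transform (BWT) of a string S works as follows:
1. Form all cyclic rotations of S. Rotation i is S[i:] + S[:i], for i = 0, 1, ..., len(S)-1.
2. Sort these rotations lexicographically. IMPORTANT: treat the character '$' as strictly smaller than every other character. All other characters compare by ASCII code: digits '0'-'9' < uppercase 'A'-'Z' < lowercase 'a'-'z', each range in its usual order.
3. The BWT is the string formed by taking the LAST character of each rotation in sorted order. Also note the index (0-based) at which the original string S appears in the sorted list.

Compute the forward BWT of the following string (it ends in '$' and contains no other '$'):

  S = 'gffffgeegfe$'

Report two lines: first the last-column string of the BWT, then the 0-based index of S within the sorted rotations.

Answer: efgeggffffe$
11

Derivation:
All 12 rotations (rotation i = S[i:]+S[:i]):
  rot[0] = gffffgeegfe$
  rot[1] = ffffgeegfe$g
  rot[2] = fffgeegfe$gf
  rot[3] = ffgeegfe$gff
  rot[4] = fgeegfe$gfff
  rot[5] = geegfe$gffff
  rot[6] = eegfe$gffffg
  rot[7] = egfe$gffffge
  rot[8] = gfe$gffffgee
  rot[9] = fe$gffffgeeg
  rot[10] = e$gffffgeegf
  rot[11] = $gffffgeegfe
Sorted (with $ < everything):
  sorted[0] = $gffffgeegfe  (last char: 'e')
  sorted[1] = e$gffffgeegf  (last char: 'f')
  sorted[2] = eegfe$gffffg  (last char: 'g')
  sorted[3] = egfe$gffffge  (last char: 'e')
  sorted[4] = fe$gffffgeeg  (last char: 'g')
  sorted[5] = ffffgeegfe$g  (last char: 'g')
  sorted[6] = fffgeegfe$gf  (last char: 'f')
  sorted[7] = ffgeegfe$gff  (last char: 'f')
  sorted[8] = fgeegfe$gfff  (last char: 'f')
  sorted[9] = geegfe$gffff  (last char: 'f')
  sorted[10] = gfe$gffffgee  (last char: 'e')
  sorted[11] = gffffgeegfe$  (last char: '$')
Last column: efgeggffffe$
Original string S is at sorted index 11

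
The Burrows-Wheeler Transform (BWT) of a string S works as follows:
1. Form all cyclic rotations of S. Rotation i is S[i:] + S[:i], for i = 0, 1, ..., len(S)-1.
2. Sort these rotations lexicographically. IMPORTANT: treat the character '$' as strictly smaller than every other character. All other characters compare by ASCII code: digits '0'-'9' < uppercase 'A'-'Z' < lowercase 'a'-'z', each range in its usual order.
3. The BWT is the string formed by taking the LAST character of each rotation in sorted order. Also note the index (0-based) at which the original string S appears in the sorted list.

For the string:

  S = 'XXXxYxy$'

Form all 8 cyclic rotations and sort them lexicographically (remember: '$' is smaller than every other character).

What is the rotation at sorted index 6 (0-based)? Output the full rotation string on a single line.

All 8 rotations (rotation i = S[i:]+S[:i]):
  rot[0] = XXXxYxy$
  rot[1] = XXxYxy$X
  rot[2] = XxYxy$XX
  rot[3] = xYxy$XXX
  rot[4] = Yxy$XXXx
  rot[5] = xy$XXXxY
  rot[6] = y$XXXxYx
  rot[7] = $XXXxYxy
Sorted (with $ < everything):
  sorted[0] = $XXXxYxy
  sorted[1] = XXXxYxy$
  sorted[2] = XXxYxy$X
  sorted[3] = XxYxy$XX
  sorted[4] = Yxy$XXXx
  sorted[5] = xYxy$XXX
  sorted[6] = xy$XXXxY
  sorted[7] = y$XXXxYx
sorted[6] = xy$XXXxY

Answer: xy$XXXxY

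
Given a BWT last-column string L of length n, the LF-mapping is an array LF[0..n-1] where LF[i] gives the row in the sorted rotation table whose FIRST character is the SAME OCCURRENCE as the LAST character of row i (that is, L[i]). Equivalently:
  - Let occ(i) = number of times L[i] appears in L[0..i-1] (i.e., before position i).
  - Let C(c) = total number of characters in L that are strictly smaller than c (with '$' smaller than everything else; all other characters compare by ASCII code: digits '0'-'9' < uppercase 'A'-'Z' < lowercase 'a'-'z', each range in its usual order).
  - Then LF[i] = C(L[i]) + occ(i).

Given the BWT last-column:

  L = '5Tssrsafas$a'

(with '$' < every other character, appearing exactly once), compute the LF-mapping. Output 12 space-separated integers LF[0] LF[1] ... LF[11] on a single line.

Answer: 1 2 8 9 7 10 3 6 4 11 0 5

Derivation:
Char counts: '$':1, '5':1, 'T':1, 'a':3, 'f':1, 'r':1, 's':4
C (first-col start): C('$')=0, C('5')=1, C('T')=2, C('a')=3, C('f')=6, C('r')=7, C('s')=8
L[0]='5': occ=0, LF[0]=C('5')+0=1+0=1
L[1]='T': occ=0, LF[1]=C('T')+0=2+0=2
L[2]='s': occ=0, LF[2]=C('s')+0=8+0=8
L[3]='s': occ=1, LF[3]=C('s')+1=8+1=9
L[4]='r': occ=0, LF[4]=C('r')+0=7+0=7
L[5]='s': occ=2, LF[5]=C('s')+2=8+2=10
L[6]='a': occ=0, LF[6]=C('a')+0=3+0=3
L[7]='f': occ=0, LF[7]=C('f')+0=6+0=6
L[8]='a': occ=1, LF[8]=C('a')+1=3+1=4
L[9]='s': occ=3, LF[9]=C('s')+3=8+3=11
L[10]='$': occ=0, LF[10]=C('$')+0=0+0=0
L[11]='a': occ=2, LF[11]=C('a')+2=3+2=5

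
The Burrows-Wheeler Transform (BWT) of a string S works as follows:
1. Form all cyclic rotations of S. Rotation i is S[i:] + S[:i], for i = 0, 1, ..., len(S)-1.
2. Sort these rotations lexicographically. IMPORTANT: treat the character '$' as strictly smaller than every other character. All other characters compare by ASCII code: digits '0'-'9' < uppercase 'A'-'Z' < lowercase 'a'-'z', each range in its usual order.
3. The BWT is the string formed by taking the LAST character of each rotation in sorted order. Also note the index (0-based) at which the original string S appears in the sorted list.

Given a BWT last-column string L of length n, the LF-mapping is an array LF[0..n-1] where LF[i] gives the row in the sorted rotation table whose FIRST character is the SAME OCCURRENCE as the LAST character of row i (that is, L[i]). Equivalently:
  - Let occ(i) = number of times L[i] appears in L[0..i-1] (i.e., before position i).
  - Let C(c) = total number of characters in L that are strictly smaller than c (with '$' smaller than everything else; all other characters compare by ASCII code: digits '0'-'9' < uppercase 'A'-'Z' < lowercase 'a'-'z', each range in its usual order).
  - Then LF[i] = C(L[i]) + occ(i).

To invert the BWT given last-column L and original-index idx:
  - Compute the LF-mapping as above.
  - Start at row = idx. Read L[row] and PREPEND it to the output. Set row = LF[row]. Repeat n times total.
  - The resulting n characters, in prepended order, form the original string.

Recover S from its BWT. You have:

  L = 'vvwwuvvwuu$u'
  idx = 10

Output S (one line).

Answer: wuwuvvuuwvv$

Derivation:
LF mapping: 5 6 9 10 1 7 8 11 2 3 0 4
Walk LF starting at row 10, prepending L[row]:
  step 1: row=10, L[10]='$', prepend. Next row=LF[10]=0
  step 2: row=0, L[0]='v', prepend. Next row=LF[0]=5
  step 3: row=5, L[5]='v', prepend. Next row=LF[5]=7
  step 4: row=7, L[7]='w', prepend. Next row=LF[7]=11
  step 5: row=11, L[11]='u', prepend. Next row=LF[11]=4
  step 6: row=4, L[4]='u', prepend. Next row=LF[4]=1
  step 7: row=1, L[1]='v', prepend. Next row=LF[1]=6
  step 8: row=6, L[6]='v', prepend. Next row=LF[6]=8
  step 9: row=8, L[8]='u', prepend. Next row=LF[8]=2
  step 10: row=2, L[2]='w', prepend. Next row=LF[2]=9
  step 11: row=9, L[9]='u', prepend. Next row=LF[9]=3
  step 12: row=3, L[3]='w', prepend. Next row=LF[3]=10
Reversed output: wuwuvvuuwvv$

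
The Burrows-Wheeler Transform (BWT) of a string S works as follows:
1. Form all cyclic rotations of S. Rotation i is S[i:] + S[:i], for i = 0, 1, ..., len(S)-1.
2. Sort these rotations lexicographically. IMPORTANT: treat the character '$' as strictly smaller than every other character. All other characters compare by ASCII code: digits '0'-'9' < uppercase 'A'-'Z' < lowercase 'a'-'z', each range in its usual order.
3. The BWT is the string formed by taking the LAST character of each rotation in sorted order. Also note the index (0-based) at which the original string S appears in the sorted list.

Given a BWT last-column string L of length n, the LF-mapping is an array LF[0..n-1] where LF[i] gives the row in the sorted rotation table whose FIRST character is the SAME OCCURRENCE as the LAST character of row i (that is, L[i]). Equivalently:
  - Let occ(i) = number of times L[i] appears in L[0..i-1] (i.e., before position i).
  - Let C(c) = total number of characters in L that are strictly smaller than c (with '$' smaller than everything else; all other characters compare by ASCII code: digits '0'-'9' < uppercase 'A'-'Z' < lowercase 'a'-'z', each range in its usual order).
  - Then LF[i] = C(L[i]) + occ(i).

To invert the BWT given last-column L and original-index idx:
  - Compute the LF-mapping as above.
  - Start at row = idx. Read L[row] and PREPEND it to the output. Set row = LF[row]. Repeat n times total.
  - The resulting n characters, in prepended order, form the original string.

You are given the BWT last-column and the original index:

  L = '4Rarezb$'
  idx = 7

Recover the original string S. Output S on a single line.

LF mapping: 1 2 3 6 5 7 4 0
Walk LF starting at row 7, prepending L[row]:
  step 1: row=7, L[7]='$', prepend. Next row=LF[7]=0
  step 2: row=0, L[0]='4', prepend. Next row=LF[0]=1
  step 3: row=1, L[1]='R', prepend. Next row=LF[1]=2
  step 4: row=2, L[2]='a', prepend. Next row=LF[2]=3
  step 5: row=3, L[3]='r', prepend. Next row=LF[3]=6
  step 6: row=6, L[6]='b', prepend. Next row=LF[6]=4
  step 7: row=4, L[4]='e', prepend. Next row=LF[4]=5
  step 8: row=5, L[5]='z', prepend. Next row=LF[5]=7
Reversed output: zebraR4$

Answer: zebraR4$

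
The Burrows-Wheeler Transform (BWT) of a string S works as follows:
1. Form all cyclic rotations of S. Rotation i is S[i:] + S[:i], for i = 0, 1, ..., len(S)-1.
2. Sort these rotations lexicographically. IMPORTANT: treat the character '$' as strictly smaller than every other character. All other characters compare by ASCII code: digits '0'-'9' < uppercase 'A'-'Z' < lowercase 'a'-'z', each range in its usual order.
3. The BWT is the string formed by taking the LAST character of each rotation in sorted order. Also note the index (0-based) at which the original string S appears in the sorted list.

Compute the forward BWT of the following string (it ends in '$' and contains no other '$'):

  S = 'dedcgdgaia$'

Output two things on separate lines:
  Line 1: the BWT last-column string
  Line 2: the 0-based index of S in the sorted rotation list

Answer: aigde$gddca
5

Derivation:
All 11 rotations (rotation i = S[i:]+S[:i]):
  rot[0] = dedcgdgaia$
  rot[1] = edcgdgaia$d
  rot[2] = dcgdgaia$de
  rot[3] = cgdgaia$ded
  rot[4] = gdgaia$dedc
  rot[5] = dgaia$dedcg
  rot[6] = gaia$dedcgd
  rot[7] = aia$dedcgdg
  rot[8] = ia$dedcgdga
  rot[9] = a$dedcgdgai
  rot[10] = $dedcgdgaia
Sorted (with $ < everything):
  sorted[0] = $dedcgdgaia  (last char: 'a')
  sorted[1] = a$dedcgdgai  (last char: 'i')
  sorted[2] = aia$dedcgdg  (last char: 'g')
  sorted[3] = cgdgaia$ded  (last char: 'd')
  sorted[4] = dcgdgaia$de  (last char: 'e')
  sorted[5] = dedcgdgaia$  (last char: '$')
  sorted[6] = dgaia$dedcg  (last char: 'g')
  sorted[7] = edcgdgaia$d  (last char: 'd')
  sorted[8] = gaia$dedcgd  (last char: 'd')
  sorted[9] = gdgaia$dedc  (last char: 'c')
  sorted[10] = ia$dedcgdga  (last char: 'a')
Last column: aigde$gddca
Original string S is at sorted index 5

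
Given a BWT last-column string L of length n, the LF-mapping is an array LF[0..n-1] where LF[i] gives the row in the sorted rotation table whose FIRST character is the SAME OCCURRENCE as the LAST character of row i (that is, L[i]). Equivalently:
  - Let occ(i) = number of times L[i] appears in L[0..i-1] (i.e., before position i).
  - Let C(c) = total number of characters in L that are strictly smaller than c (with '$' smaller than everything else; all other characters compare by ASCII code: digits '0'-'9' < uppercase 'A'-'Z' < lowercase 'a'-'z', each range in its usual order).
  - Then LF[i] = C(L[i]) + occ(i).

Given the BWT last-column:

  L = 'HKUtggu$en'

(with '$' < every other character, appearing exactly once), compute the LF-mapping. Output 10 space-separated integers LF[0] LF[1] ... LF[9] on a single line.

Answer: 1 2 3 8 5 6 9 0 4 7

Derivation:
Char counts: '$':1, 'H':1, 'K':1, 'U':1, 'e':1, 'g':2, 'n':1, 't':1, 'u':1
C (first-col start): C('$')=0, C('H')=1, C('K')=2, C('U')=3, C('e')=4, C('g')=5, C('n')=7, C('t')=8, C('u')=9
L[0]='H': occ=0, LF[0]=C('H')+0=1+0=1
L[1]='K': occ=0, LF[1]=C('K')+0=2+0=2
L[2]='U': occ=0, LF[2]=C('U')+0=3+0=3
L[3]='t': occ=0, LF[3]=C('t')+0=8+0=8
L[4]='g': occ=0, LF[4]=C('g')+0=5+0=5
L[5]='g': occ=1, LF[5]=C('g')+1=5+1=6
L[6]='u': occ=0, LF[6]=C('u')+0=9+0=9
L[7]='$': occ=0, LF[7]=C('$')+0=0+0=0
L[8]='e': occ=0, LF[8]=C('e')+0=4+0=4
L[9]='n': occ=0, LF[9]=C('n')+0=7+0=7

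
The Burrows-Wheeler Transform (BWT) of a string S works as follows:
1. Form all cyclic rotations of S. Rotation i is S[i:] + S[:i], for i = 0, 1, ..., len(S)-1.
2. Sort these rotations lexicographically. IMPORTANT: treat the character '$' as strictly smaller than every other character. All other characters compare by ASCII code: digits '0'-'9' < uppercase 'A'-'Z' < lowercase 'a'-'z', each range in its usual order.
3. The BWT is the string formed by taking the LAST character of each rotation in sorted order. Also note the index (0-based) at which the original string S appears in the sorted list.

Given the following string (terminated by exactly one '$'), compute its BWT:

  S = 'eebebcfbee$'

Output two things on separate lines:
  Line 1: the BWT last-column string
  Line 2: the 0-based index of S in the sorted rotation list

All 11 rotations (rotation i = S[i:]+S[:i]):
  rot[0] = eebebcfbee$
  rot[1] = ebebcfbee$e
  rot[2] = bebcfbee$ee
  rot[3] = ebcfbee$eeb
  rot[4] = bcfbee$eebe
  rot[5] = cfbee$eebeb
  rot[6] = fbee$eebebc
  rot[7] = bee$eebebcf
  rot[8] = ee$eebebcfb
  rot[9] = e$eebebcfbe
  rot[10] = $eebebcfbee
Sorted (with $ < everything):
  sorted[0] = $eebebcfbee  (last char: 'e')
  sorted[1] = bcfbee$eebe  (last char: 'e')
  sorted[2] = bebcfbee$ee  (last char: 'e')
  sorted[3] = bee$eebebcf  (last char: 'f')
  sorted[4] = cfbee$eebeb  (last char: 'b')
  sorted[5] = e$eebebcfbe  (last char: 'e')
  sorted[6] = ebcfbee$eeb  (last char: 'b')
  sorted[7] = ebebcfbee$e  (last char: 'e')
  sorted[8] = ee$eebebcfb  (last char: 'b')
  sorted[9] = eebebcfbee$  (last char: '$')
  sorted[10] = fbee$eebebc  (last char: 'c')
Last column: eeefbebeb$c
Original string S is at sorted index 9

Answer: eeefbebeb$c
9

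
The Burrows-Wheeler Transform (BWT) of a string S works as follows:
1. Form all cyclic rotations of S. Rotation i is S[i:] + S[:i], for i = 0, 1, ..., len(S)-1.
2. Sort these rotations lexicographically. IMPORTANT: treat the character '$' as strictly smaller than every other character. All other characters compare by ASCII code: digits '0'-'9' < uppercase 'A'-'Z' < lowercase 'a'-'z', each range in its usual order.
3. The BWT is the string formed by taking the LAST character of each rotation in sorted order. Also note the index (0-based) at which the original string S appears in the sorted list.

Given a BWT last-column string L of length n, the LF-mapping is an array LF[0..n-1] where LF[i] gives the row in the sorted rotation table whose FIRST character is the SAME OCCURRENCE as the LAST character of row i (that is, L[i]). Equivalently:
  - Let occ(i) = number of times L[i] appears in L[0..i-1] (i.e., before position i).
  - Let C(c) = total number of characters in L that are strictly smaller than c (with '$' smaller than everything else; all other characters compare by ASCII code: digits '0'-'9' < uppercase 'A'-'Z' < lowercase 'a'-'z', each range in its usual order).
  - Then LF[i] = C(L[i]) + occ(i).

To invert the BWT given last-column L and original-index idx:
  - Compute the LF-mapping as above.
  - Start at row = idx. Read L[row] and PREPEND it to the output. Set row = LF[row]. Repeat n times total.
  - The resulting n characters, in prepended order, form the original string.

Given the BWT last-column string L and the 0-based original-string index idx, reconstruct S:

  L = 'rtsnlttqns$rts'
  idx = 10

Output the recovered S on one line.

Answer: tlqsnnssttrtr$

Derivation:
LF mapping: 5 10 7 2 1 11 12 4 3 8 0 6 13 9
Walk LF starting at row 10, prepending L[row]:
  step 1: row=10, L[10]='$', prepend. Next row=LF[10]=0
  step 2: row=0, L[0]='r', prepend. Next row=LF[0]=5
  step 3: row=5, L[5]='t', prepend. Next row=LF[5]=11
  step 4: row=11, L[11]='r', prepend. Next row=LF[11]=6
  step 5: row=6, L[6]='t', prepend. Next row=LF[6]=12
  step 6: row=12, L[12]='t', prepend. Next row=LF[12]=13
  step 7: row=13, L[13]='s', prepend. Next row=LF[13]=9
  step 8: row=9, L[9]='s', prepend. Next row=LF[9]=8
  step 9: row=8, L[8]='n', prepend. Next row=LF[8]=3
  step 10: row=3, L[3]='n', prepend. Next row=LF[3]=2
  step 11: row=2, L[2]='s', prepend. Next row=LF[2]=7
  step 12: row=7, L[7]='q', prepend. Next row=LF[7]=4
  step 13: row=4, L[4]='l', prepend. Next row=LF[4]=1
  step 14: row=1, L[1]='t', prepend. Next row=LF[1]=10
Reversed output: tlqsnnssttrtr$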